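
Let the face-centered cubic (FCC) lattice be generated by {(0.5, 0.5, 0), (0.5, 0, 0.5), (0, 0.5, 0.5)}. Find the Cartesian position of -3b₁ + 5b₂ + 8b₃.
(1, 2.5, 6.5)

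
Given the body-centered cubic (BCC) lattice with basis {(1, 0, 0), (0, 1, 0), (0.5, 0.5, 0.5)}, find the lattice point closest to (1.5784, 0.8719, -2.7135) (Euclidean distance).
(1.5, 0.5, -2.5)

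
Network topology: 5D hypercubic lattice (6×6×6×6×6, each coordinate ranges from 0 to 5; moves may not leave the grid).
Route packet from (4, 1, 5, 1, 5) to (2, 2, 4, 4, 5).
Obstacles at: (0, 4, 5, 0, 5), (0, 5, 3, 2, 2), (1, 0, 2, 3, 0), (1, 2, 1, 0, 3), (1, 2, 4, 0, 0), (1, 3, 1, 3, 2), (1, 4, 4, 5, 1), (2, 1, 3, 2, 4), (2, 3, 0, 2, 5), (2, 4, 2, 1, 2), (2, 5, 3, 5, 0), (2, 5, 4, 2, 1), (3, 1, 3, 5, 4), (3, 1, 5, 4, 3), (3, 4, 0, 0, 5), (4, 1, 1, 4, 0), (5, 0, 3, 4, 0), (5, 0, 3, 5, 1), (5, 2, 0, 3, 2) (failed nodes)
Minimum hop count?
7
(one shortest path: (4, 1, 5, 1, 5) → (3, 1, 5, 1, 5) → (2, 1, 5, 1, 5) → (2, 2, 5, 1, 5) → (2, 2, 4, 1, 5) → (2, 2, 4, 2, 5) → (2, 2, 4, 3, 5) → (2, 2, 4, 4, 5))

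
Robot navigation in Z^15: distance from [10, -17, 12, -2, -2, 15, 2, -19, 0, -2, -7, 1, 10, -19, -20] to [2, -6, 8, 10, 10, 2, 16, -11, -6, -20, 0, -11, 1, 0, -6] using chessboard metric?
19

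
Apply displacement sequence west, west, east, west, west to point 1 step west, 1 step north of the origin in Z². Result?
(-4, 1)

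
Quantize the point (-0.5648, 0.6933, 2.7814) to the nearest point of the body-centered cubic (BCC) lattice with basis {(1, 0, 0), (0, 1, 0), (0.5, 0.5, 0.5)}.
(-0.5, 0.5, 2.5)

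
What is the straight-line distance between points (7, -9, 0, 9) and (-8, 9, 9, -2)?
27.4044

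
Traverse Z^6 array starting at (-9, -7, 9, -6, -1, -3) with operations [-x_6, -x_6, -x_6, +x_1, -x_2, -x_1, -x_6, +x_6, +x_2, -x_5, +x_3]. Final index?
(-9, -7, 10, -6, -2, -6)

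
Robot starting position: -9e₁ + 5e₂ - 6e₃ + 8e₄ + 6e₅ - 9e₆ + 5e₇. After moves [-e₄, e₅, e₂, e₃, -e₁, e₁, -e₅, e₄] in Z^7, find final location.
(-9, 6, -5, 8, 6, -9, 5)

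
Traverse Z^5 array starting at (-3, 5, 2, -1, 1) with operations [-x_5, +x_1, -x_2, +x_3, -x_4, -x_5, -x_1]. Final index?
(-3, 4, 3, -2, -1)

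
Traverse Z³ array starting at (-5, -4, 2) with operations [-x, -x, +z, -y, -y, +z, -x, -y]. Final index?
(-8, -7, 4)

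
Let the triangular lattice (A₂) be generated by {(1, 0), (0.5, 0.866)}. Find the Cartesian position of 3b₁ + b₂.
(3.5, 0.866)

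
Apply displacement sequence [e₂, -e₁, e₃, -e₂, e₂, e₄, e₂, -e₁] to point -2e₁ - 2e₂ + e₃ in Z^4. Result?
(-4, 0, 2, 1)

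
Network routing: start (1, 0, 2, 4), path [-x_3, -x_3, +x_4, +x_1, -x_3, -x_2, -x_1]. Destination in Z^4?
(1, -1, -1, 5)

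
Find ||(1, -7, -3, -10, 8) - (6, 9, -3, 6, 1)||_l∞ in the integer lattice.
16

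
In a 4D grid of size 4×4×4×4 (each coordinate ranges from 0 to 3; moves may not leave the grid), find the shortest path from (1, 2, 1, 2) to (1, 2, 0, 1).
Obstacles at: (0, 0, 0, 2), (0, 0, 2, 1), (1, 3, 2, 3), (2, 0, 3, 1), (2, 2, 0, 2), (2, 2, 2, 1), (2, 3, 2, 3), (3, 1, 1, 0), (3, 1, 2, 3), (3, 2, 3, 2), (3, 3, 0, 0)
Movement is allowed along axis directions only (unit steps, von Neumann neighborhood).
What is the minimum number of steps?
2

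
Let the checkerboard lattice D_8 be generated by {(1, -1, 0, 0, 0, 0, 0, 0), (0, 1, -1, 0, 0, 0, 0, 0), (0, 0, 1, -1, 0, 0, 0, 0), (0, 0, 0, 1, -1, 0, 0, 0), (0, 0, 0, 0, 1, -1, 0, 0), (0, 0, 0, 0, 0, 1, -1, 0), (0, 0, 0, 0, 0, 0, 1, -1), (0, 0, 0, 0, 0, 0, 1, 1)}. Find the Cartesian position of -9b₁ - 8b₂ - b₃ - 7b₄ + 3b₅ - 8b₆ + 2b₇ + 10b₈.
(-9, 1, 7, -6, 10, -11, 20, 8)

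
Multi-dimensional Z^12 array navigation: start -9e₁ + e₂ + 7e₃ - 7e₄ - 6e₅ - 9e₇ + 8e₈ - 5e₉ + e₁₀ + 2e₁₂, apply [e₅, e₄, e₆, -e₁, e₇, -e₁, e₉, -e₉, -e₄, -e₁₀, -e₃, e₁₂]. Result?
(-11, 1, 6, -7, -5, 1, -8, 8, -5, 0, 0, 3)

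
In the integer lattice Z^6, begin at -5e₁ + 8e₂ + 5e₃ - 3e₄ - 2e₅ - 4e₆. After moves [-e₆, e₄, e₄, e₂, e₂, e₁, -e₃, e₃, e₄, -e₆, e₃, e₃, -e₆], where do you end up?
(-4, 10, 7, 0, -2, -7)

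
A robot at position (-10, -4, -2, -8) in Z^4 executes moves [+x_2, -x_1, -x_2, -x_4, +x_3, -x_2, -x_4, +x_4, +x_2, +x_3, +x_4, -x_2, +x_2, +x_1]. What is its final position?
(-10, -4, 0, -8)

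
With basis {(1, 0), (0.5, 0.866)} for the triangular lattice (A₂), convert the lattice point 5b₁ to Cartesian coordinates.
(5, 0)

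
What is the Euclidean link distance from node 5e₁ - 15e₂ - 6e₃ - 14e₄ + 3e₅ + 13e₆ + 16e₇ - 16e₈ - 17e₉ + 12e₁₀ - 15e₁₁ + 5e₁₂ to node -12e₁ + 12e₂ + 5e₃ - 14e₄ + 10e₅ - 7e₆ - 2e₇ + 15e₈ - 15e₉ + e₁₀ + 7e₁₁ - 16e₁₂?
62.6339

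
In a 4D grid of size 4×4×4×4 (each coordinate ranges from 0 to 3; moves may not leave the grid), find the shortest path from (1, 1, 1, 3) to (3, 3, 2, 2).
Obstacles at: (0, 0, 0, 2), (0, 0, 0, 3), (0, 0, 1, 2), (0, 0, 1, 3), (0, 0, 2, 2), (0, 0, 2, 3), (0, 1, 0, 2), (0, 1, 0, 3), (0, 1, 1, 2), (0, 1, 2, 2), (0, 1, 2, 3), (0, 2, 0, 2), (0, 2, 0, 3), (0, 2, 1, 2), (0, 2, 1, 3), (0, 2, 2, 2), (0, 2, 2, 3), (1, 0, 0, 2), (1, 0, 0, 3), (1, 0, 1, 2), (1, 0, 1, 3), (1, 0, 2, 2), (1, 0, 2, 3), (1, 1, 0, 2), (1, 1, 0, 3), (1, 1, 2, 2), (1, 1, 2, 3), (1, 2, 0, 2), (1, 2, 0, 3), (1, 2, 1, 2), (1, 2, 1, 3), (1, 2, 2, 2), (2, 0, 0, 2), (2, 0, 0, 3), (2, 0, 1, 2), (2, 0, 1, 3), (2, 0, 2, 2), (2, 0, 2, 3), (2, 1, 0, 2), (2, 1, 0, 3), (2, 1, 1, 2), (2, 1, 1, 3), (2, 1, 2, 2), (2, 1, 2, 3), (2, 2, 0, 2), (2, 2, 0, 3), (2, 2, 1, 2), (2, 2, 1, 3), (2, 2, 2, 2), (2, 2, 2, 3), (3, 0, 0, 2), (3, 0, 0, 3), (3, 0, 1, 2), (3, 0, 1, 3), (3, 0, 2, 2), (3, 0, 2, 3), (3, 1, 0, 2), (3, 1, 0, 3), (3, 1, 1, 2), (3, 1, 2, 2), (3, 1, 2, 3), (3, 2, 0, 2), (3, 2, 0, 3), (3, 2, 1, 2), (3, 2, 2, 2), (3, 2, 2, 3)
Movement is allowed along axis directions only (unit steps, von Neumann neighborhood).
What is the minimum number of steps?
8
(one shortest path: (1, 1, 1, 3) → (1, 1, 1, 2) → (1, 1, 1, 1) → (2, 1, 1, 1) → (3, 1, 1, 1) → (3, 2, 1, 1) → (3, 3, 1, 1) → (3, 3, 2, 1) → (3, 3, 2, 2))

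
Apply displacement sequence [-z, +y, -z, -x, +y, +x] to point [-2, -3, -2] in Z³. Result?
(-2, -1, -4)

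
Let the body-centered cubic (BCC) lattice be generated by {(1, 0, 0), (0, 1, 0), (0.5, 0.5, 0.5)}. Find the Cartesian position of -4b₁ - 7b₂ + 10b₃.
(1, -2, 5)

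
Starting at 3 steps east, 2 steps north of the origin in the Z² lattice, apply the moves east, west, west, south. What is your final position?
(2, 1)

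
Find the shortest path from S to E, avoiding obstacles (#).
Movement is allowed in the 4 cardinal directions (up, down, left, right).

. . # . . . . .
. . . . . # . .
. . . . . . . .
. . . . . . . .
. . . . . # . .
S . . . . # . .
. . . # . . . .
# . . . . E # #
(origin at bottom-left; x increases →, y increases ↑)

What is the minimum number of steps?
7
(one shortest path: (0, 2) → (1, 2) → (2, 2) → (3, 2) → (4, 2) → (4, 1) → (5, 1) → (5, 0))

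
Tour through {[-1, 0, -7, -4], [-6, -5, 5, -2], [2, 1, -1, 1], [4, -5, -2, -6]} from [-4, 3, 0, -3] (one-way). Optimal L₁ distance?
66
(one optimal route: (-4, 3, 0, -3) → (-1, 0, -7, -4) → (2, 1, -1, 1) → (4, -5, -2, -6) → (-6, -5, 5, -2))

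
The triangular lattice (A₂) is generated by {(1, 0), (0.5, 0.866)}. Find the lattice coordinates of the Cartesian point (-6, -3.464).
-4b₁ - 4b₂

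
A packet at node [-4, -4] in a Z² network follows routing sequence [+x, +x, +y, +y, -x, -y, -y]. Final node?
(-3, -4)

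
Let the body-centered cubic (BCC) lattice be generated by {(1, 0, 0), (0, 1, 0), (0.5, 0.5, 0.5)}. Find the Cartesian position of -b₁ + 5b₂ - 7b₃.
(-4.5, 1.5, -3.5)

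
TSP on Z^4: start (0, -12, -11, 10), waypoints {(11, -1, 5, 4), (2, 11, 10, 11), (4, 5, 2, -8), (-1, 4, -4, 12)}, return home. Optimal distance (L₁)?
158
(one optimal route: (0, -12, -11, 10) → (11, -1, 5, 4) → (4, 5, 2, -8) → (2, 11, 10, 11) → (-1, 4, -4, 12) → (0, -12, -11, 10))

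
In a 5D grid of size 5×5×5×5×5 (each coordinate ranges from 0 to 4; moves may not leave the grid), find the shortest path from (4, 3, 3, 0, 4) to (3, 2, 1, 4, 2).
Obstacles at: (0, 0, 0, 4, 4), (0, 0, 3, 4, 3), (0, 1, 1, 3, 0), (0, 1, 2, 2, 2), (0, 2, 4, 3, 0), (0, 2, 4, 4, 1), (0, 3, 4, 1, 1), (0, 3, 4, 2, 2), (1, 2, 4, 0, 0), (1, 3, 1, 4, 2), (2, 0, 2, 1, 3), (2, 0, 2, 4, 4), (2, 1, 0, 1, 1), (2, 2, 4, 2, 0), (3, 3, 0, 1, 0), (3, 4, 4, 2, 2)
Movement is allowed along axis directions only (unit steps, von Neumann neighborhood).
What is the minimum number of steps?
10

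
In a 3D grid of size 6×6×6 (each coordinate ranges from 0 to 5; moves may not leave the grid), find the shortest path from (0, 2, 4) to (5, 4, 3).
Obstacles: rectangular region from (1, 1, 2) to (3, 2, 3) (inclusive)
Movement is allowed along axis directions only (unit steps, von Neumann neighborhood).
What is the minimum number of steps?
8
(one shortest path: (0, 2, 4) → (1, 2, 4) → (2, 2, 4) → (3, 2, 4) → (4, 2, 4) → (5, 2, 4) → (5, 3, 4) → (5, 4, 4) → (5, 4, 3))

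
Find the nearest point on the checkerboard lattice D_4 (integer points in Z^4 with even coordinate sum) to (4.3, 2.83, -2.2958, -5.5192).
(4, 3, -2, -5)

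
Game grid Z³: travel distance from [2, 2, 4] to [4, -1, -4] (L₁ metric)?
13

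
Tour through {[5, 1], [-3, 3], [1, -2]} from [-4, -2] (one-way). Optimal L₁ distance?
22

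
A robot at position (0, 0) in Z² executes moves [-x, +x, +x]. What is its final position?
(1, 0)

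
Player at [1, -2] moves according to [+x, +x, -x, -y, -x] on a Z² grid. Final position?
(1, -3)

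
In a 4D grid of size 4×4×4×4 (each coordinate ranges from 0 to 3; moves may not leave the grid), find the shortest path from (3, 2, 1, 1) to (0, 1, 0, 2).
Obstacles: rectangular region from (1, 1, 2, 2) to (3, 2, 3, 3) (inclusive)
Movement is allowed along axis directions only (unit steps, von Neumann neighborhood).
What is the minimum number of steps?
6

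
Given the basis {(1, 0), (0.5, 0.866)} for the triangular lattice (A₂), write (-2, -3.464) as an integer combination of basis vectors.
-4b₂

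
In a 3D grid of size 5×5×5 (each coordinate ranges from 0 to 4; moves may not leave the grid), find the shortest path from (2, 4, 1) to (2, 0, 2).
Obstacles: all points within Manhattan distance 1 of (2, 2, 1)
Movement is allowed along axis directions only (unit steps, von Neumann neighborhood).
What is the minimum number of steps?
7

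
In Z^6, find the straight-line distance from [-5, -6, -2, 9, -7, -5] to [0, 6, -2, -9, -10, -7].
22.4944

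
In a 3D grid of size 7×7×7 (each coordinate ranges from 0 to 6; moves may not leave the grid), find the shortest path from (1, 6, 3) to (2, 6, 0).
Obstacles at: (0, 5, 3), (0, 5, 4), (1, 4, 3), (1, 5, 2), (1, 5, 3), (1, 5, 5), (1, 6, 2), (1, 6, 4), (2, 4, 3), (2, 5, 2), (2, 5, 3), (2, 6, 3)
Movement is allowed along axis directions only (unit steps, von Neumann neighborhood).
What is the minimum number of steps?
6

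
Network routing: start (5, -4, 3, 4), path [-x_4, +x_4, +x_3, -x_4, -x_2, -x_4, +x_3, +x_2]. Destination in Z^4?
(5, -4, 5, 2)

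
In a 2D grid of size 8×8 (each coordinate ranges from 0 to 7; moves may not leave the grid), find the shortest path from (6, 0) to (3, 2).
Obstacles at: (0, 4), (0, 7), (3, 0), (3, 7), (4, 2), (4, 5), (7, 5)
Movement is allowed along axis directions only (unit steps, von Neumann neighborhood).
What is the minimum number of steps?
5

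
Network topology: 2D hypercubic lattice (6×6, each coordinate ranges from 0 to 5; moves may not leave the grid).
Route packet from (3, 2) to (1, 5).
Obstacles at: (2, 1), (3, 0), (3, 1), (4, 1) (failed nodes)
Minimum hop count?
5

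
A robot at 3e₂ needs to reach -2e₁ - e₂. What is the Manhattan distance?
6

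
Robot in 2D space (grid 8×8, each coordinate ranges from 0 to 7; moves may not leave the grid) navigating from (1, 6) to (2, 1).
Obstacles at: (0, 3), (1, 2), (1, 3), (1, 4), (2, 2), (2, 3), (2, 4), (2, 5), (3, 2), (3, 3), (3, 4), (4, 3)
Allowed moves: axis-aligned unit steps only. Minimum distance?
12
(one shortest path: (1, 6) → (2, 6) → (3, 6) → (4, 6) → (5, 6) → (5, 5) → (5, 4) → (5, 3) → (5, 2) → (4, 2) → (4, 1) → (3, 1) → (2, 1))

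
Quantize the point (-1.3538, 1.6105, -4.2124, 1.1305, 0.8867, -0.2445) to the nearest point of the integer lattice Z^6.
(-1, 2, -4, 1, 1, 0)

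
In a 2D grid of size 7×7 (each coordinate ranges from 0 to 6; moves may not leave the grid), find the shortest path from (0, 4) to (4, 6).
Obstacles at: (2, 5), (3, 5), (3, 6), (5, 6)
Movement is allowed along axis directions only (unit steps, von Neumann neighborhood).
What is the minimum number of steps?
6
(one shortest path: (0, 4) → (1, 4) → (2, 4) → (3, 4) → (4, 4) → (4, 5) → (4, 6))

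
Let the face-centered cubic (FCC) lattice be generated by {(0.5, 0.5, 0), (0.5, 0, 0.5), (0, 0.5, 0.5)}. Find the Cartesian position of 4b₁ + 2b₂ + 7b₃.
(3, 5.5, 4.5)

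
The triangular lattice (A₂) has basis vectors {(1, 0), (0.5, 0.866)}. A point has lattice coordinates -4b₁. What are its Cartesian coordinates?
(-4, 0)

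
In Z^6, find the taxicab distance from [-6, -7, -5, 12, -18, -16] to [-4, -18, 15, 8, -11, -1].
59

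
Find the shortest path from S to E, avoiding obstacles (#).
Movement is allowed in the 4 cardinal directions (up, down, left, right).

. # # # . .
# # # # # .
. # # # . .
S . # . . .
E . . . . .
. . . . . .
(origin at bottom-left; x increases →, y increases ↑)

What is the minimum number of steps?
1
(one shortest path: (0, 2) → (0, 1))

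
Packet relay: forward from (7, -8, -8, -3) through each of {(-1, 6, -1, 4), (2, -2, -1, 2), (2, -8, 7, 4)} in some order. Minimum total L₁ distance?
56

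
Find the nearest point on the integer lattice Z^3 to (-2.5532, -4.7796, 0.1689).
(-3, -5, 0)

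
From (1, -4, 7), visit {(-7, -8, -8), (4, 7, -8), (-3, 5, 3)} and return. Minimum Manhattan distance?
90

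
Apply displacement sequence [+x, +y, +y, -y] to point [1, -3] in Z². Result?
(2, -2)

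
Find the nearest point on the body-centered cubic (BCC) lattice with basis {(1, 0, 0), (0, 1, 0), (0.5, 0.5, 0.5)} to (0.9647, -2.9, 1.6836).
(1, -3, 2)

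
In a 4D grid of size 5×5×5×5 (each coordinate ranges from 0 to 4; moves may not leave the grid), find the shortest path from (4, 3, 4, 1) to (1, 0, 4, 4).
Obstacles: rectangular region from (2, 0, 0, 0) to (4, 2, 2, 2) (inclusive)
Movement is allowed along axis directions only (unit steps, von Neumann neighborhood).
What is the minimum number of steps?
9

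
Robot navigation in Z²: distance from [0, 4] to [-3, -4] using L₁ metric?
11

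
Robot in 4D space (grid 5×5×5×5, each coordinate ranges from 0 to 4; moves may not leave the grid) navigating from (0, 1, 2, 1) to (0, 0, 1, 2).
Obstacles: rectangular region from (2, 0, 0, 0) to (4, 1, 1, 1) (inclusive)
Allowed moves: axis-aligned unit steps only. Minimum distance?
3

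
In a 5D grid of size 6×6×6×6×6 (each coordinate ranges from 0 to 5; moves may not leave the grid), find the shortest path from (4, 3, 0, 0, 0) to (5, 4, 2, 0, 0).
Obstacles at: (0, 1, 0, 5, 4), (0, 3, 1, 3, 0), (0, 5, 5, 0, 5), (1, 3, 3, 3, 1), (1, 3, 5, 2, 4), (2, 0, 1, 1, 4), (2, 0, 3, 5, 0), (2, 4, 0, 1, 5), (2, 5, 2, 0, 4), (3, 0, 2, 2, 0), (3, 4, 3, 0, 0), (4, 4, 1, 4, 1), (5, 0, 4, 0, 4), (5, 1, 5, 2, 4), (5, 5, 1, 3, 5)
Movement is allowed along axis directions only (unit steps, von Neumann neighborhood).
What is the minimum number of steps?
4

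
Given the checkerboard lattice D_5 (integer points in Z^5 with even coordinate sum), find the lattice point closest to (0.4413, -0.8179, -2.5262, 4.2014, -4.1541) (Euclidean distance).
(0, -1, -3, 4, -4)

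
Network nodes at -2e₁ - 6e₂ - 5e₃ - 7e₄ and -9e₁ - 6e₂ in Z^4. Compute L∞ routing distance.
7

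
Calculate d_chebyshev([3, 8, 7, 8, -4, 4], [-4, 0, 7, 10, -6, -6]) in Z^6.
10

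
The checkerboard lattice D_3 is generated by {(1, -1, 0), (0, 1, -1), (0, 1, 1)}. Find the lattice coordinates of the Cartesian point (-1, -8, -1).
-b₁ - 4b₂ - 5b₃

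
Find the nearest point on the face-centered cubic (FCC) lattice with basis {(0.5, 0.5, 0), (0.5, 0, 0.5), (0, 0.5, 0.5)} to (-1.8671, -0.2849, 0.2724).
(-2, -0.5, 0.5)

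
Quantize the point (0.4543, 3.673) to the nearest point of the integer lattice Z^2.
(0, 4)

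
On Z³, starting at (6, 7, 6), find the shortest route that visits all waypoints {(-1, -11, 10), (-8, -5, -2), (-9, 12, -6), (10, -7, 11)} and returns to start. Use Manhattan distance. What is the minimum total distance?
118
(one optimal route: (6, 7, 6) → (-9, 12, -6) → (-8, -5, -2) → (-1, -11, 10) → (10, -7, 11) → (6, 7, 6))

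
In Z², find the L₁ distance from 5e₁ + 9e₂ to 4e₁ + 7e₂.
3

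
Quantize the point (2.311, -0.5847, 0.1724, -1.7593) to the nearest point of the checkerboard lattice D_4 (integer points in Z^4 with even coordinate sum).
(2, 0, 0, -2)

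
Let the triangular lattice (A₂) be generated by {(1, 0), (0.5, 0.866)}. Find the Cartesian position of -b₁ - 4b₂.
(-3, -3.464)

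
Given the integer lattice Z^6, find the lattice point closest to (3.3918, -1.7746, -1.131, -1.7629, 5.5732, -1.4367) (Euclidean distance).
(3, -2, -1, -2, 6, -1)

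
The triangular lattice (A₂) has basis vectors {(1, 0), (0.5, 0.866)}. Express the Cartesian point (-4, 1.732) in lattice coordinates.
-5b₁ + 2b₂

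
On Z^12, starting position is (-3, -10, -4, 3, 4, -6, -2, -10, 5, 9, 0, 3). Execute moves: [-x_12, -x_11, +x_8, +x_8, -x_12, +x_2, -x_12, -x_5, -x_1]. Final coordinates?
(-4, -9, -4, 3, 3, -6, -2, -8, 5, 9, -1, 0)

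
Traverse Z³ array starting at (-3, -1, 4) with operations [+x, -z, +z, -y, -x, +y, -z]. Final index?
(-3, -1, 3)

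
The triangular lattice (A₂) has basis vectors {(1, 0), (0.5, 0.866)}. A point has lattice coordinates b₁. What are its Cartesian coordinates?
(1, 0)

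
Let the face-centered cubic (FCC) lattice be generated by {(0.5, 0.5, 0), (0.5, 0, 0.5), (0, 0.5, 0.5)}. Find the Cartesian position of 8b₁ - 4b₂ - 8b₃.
(2, 0, -6)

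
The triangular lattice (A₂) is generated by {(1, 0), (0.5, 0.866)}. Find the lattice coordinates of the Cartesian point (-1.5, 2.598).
-3b₁ + 3b₂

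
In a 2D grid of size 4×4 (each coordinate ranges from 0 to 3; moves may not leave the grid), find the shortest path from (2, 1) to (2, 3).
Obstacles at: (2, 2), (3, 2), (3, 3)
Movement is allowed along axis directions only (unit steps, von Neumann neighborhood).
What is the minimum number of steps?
4
(one shortest path: (2, 1) → (1, 1) → (1, 2) → (1, 3) → (2, 3))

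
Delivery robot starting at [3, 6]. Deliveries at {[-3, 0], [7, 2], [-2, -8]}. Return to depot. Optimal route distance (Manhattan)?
48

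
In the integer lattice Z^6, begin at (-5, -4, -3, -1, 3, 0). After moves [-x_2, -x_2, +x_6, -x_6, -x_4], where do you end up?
(-5, -6, -3, -2, 3, 0)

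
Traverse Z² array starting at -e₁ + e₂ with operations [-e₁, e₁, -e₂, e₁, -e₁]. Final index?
(-1, 0)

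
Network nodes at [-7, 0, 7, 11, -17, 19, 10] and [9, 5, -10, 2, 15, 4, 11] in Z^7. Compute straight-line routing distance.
43.6005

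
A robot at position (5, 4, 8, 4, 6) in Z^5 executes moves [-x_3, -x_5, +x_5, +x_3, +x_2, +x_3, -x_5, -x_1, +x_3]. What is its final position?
(4, 5, 10, 4, 5)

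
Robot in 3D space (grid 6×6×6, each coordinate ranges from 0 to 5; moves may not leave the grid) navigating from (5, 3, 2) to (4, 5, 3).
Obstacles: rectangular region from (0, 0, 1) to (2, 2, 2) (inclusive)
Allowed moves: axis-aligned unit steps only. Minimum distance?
4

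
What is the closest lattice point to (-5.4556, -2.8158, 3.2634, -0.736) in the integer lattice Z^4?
(-5, -3, 3, -1)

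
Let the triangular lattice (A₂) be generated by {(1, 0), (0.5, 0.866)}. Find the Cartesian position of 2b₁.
(2, 0)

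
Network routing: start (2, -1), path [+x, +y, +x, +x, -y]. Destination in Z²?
(5, -1)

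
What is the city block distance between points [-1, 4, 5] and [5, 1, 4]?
10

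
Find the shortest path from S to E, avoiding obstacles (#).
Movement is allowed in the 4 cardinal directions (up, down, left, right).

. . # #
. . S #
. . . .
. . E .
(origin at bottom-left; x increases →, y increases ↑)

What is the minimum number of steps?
2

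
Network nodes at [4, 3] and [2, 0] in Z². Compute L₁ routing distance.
5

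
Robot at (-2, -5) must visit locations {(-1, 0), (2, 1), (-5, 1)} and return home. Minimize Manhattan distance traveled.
26
(one optimal route: (-2, -5) → (-1, 0) → (2, 1) → (-5, 1) → (-2, -5))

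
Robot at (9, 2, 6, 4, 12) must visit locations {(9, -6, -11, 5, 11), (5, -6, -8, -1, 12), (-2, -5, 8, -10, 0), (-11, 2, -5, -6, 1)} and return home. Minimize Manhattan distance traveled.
164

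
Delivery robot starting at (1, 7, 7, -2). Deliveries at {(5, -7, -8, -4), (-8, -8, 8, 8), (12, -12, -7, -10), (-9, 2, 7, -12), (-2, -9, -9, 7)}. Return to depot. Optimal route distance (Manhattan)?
172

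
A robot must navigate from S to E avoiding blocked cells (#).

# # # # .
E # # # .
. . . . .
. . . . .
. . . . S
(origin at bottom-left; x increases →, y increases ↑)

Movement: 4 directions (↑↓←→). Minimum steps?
7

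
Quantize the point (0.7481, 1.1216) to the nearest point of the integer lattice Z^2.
(1, 1)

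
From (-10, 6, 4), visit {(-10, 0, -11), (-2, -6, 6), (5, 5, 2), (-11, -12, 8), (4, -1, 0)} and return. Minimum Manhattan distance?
114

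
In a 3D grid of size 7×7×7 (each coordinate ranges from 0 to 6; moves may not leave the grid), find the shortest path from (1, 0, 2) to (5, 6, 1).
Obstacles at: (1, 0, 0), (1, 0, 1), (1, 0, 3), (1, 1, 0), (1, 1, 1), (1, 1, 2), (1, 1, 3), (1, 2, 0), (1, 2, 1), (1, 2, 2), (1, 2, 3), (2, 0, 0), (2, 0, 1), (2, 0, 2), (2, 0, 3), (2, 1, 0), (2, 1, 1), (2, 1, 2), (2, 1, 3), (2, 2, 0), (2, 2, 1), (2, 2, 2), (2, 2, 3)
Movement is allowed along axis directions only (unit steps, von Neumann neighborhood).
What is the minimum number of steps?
13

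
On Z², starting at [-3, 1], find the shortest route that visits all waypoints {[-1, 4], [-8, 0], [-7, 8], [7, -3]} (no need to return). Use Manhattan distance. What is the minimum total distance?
40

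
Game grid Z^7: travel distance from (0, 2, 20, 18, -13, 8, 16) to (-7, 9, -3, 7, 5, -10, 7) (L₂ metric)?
38.4318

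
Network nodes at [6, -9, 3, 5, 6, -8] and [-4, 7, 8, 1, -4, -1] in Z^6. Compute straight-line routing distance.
23.3666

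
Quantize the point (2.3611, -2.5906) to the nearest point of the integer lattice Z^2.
(2, -3)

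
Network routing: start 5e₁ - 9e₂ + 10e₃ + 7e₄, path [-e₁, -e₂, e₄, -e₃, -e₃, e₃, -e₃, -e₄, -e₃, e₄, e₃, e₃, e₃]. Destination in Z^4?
(4, -10, 10, 8)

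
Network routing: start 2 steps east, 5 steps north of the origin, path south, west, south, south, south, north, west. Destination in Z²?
(0, 2)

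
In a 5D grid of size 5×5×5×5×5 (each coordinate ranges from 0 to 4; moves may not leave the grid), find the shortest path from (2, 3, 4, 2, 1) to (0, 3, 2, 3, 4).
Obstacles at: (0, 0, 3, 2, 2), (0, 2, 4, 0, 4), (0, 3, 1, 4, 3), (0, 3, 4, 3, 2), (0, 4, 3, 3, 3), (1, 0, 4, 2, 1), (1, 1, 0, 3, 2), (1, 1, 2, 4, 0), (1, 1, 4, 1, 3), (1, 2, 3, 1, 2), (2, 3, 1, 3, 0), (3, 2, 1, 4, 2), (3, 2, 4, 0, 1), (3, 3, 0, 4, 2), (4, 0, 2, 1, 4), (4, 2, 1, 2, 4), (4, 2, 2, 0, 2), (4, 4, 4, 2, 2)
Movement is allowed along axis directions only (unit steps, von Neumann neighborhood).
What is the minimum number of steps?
8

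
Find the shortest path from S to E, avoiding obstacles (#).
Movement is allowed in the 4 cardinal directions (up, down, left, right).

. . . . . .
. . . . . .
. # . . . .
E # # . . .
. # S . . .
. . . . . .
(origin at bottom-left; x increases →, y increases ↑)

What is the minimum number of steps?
5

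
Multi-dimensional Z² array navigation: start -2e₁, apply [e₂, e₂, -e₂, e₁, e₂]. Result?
(-1, 2)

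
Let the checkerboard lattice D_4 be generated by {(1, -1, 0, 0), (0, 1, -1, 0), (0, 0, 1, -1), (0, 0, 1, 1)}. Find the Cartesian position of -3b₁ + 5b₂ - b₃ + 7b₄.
(-3, 8, 1, 8)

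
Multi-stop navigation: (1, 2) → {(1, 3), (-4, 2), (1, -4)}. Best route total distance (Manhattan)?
18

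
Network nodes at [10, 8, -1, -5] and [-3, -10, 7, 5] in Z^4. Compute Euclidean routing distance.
25.632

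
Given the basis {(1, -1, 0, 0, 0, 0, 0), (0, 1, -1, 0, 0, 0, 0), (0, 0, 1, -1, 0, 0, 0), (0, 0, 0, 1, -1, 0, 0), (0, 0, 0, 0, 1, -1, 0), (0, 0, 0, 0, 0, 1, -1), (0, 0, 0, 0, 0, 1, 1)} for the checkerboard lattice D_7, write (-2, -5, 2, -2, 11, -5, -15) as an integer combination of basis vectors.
-2b₁ - 7b₂ - 5b₃ - 7b₄ + 4b₅ + 7b₆ - 8b₇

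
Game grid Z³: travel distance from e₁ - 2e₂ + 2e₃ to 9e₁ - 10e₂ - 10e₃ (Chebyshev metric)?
12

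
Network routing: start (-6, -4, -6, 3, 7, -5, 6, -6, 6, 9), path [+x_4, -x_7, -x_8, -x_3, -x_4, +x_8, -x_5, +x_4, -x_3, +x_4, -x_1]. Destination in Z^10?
(-7, -4, -8, 5, 6, -5, 5, -6, 6, 9)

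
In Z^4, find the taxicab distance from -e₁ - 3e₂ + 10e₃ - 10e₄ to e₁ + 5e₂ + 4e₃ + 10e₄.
36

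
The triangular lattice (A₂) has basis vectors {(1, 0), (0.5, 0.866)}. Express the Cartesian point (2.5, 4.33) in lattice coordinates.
5b₂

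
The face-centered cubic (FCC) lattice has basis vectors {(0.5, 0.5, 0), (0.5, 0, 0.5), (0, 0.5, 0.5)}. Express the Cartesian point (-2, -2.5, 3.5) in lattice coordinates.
-8b₁ + 4b₂ + 3b₃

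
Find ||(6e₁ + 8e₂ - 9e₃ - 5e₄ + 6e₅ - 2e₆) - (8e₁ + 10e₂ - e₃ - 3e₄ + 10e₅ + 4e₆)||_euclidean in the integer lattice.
11.3137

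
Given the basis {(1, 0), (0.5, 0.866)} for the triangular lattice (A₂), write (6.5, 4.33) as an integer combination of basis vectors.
4b₁ + 5b₂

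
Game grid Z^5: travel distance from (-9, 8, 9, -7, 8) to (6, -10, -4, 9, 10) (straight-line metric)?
31.273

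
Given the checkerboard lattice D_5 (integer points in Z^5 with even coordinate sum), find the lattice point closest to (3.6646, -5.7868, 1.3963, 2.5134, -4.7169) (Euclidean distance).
(4, -6, 1, 2, -5)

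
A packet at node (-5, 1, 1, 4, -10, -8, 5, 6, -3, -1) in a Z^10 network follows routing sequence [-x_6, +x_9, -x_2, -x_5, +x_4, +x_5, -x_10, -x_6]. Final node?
(-5, 0, 1, 5, -10, -10, 5, 6, -2, -2)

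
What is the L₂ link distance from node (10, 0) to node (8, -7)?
7.28011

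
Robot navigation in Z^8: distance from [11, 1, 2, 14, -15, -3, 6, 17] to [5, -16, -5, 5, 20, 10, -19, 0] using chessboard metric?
35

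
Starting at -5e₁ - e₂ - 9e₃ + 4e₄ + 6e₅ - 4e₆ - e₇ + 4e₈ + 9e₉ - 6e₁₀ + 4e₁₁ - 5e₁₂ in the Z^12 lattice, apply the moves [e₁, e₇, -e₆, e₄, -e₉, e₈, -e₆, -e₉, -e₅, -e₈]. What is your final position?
(-4, -1, -9, 5, 5, -6, 0, 4, 7, -6, 4, -5)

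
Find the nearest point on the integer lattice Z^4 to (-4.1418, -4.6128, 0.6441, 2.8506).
(-4, -5, 1, 3)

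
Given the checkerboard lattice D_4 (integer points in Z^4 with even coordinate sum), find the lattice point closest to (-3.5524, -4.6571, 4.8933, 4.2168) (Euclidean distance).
(-4, -5, 5, 4)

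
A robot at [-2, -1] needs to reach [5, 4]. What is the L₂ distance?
8.60233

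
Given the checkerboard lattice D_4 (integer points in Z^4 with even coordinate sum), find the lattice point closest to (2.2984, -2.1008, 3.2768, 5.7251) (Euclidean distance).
(3, -2, 3, 6)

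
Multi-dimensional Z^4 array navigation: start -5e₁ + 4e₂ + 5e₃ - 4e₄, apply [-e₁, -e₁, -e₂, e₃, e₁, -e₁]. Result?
(-7, 3, 6, -4)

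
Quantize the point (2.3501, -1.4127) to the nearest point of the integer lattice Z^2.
(2, -1)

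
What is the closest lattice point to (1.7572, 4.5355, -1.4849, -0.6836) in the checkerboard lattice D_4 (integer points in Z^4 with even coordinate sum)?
(2, 5, -2, -1)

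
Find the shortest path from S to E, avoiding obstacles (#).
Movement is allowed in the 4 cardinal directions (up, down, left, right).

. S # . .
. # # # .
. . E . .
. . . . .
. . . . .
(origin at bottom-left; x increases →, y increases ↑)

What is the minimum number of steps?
5
(one shortest path: (1, 4) → (0, 4) → (0, 3) → (0, 2) → (1, 2) → (2, 2))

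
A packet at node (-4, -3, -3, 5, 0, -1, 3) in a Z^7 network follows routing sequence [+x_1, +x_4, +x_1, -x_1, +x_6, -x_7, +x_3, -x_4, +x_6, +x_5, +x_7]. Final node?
(-3, -3, -2, 5, 1, 1, 3)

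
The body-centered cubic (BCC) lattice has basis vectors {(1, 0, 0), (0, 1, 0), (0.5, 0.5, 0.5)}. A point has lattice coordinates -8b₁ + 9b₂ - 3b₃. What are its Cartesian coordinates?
(-9.5, 7.5, -1.5)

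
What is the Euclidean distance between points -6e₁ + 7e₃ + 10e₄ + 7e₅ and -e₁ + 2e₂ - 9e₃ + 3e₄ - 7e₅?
23.0217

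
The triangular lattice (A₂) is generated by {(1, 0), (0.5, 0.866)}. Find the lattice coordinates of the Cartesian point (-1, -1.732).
-2b₂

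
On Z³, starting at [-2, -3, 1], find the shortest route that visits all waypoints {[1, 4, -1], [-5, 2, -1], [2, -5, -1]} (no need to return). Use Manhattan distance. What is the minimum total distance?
26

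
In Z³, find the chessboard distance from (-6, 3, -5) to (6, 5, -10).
12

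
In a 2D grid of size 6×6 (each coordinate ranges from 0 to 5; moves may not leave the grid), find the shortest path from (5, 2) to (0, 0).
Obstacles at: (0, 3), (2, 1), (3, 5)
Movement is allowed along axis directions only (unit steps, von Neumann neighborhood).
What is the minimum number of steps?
7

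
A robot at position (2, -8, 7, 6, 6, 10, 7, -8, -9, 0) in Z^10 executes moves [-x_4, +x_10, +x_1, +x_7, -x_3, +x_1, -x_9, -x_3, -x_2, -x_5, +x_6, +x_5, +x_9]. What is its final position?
(4, -9, 5, 5, 6, 11, 8, -8, -9, 1)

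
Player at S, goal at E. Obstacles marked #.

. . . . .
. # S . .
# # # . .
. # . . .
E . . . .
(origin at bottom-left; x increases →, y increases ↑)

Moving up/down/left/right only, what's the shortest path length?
7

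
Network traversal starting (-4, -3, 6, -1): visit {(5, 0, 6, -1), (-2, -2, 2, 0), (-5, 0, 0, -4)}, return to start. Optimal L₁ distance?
50
(one optimal route: (-4, -3, 6, -1) → (5, 0, 6, -1) → (-2, -2, 2, 0) → (-5, 0, 0, -4) → (-4, -3, 6, -1))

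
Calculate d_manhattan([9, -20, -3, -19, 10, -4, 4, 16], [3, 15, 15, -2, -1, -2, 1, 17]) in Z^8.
93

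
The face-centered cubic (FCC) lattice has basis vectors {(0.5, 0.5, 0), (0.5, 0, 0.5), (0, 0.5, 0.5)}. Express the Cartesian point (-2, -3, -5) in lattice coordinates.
-4b₂ - 6b₃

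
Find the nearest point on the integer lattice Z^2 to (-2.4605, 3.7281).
(-2, 4)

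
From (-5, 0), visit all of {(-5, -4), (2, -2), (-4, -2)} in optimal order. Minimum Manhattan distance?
13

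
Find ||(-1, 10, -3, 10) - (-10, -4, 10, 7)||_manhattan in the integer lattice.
39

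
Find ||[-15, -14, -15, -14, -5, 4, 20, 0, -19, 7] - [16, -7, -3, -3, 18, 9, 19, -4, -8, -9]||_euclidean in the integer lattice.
47.1487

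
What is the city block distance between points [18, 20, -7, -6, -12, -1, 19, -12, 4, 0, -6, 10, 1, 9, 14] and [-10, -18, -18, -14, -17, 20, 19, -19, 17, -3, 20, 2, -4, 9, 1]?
186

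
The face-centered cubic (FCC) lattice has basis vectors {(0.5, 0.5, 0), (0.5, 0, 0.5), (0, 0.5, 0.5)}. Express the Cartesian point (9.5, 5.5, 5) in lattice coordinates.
10b₁ + 9b₂ + b₃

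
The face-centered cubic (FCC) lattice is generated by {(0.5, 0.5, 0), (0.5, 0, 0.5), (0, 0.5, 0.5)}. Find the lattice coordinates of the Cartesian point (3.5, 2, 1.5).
4b₁ + 3b₂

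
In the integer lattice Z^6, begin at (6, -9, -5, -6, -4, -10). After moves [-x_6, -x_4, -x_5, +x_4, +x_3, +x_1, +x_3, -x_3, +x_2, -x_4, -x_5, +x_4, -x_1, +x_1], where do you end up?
(7, -8, -4, -6, -6, -11)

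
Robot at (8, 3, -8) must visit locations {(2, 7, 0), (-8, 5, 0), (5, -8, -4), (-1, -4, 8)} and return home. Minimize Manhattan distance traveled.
94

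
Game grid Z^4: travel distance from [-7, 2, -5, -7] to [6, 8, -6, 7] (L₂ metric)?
20.0499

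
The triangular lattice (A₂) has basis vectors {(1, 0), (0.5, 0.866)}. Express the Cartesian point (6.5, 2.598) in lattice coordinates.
5b₁ + 3b₂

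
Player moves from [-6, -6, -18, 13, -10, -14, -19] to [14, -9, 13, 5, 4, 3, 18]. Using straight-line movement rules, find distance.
57.3411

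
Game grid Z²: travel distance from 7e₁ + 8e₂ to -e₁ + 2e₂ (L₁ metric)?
14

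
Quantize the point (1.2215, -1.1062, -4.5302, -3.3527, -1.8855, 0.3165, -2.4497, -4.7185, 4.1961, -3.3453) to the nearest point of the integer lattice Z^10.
(1, -1, -5, -3, -2, 0, -2, -5, 4, -3)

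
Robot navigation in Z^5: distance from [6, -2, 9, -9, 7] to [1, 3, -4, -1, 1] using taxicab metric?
37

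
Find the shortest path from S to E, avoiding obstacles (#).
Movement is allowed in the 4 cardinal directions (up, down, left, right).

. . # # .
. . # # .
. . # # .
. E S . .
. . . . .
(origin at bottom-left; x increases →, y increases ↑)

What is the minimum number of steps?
1
(one shortest path: (2, 1) → (1, 1))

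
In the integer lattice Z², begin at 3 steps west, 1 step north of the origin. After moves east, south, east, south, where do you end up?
(-1, -1)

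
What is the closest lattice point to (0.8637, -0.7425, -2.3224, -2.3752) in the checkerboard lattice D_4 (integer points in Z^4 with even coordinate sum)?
(1, -1, -2, -2)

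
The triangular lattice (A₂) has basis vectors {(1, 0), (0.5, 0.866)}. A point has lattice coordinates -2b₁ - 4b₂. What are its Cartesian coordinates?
(-4, -3.464)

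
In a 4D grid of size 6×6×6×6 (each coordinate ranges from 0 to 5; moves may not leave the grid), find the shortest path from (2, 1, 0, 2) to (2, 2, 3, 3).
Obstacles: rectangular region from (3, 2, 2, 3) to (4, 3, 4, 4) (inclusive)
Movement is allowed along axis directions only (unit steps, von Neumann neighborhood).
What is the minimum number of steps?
5
(one shortest path: (2, 1, 0, 2) → (2, 2, 0, 2) → (2, 2, 1, 2) → (2, 2, 2, 2) → (2, 2, 3, 2) → (2, 2, 3, 3))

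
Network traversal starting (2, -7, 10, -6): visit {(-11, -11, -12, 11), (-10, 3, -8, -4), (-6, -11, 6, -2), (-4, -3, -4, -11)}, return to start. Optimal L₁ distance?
142
(one optimal route: (2, -7, 10, -6) → (-6, -11, 6, -2) → (-11, -11, -12, 11) → (-10, 3, -8, -4) → (-4, -3, -4, -11) → (2, -7, 10, -6))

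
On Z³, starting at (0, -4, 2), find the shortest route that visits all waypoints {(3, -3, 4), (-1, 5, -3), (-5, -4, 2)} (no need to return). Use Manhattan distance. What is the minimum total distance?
35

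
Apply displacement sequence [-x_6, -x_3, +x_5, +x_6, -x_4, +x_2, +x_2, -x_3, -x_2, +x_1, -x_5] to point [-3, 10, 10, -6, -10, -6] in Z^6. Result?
(-2, 11, 8, -7, -10, -6)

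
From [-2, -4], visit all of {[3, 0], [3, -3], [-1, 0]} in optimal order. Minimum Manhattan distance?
12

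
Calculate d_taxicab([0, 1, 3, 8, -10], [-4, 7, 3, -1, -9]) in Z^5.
20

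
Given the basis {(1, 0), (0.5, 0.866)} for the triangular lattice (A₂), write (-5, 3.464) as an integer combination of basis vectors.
-7b₁ + 4b₂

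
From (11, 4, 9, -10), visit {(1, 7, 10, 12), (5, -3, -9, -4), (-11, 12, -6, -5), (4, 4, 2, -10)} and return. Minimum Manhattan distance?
160
(one optimal route: (11, 4, 9, -10) → (1, 7, 10, 12) → (-11, 12, -6, -5) → (5, -3, -9, -4) → (4, 4, 2, -10) → (11, 4, 9, -10))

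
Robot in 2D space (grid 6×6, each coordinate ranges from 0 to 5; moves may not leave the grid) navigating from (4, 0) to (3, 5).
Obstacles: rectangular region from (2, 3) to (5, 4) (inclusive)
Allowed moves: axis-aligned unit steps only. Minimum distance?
10
(one shortest path: (4, 0) → (3, 0) → (2, 0) → (1, 0) → (1, 1) → (1, 2) → (1, 3) → (1, 4) → (1, 5) → (2, 5) → (3, 5))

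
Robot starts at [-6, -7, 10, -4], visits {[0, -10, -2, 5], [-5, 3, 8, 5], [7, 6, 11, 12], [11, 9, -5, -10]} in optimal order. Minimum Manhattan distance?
128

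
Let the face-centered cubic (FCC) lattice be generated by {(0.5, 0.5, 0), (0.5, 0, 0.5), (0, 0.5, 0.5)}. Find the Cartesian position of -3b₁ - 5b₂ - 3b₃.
(-4, -3, -4)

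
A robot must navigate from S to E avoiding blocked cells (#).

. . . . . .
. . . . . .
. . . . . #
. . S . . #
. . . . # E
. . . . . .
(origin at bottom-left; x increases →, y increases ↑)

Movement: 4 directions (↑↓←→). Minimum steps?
6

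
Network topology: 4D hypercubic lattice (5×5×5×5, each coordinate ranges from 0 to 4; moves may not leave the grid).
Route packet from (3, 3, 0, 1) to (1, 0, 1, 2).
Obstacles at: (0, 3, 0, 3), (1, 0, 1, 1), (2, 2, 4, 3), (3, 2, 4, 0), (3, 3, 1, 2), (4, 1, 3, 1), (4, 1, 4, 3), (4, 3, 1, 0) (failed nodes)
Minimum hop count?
7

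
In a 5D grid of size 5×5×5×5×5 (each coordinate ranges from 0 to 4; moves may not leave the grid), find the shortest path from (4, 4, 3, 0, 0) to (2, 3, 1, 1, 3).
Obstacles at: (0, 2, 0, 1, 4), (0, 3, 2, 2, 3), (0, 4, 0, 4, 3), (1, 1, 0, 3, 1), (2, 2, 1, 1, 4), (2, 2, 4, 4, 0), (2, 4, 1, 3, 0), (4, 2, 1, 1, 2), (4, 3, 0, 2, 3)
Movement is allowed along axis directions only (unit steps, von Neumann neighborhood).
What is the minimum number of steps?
9
(one shortest path: (4, 4, 3, 0, 0) → (3, 4, 3, 0, 0) → (2, 4, 3, 0, 0) → (2, 3, 3, 0, 0) → (2, 3, 2, 0, 0) → (2, 3, 1, 0, 0) → (2, 3, 1, 1, 0) → (2, 3, 1, 1, 1) → (2, 3, 1, 1, 2) → (2, 3, 1, 1, 3))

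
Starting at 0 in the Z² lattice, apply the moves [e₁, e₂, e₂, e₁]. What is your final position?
(2, 2)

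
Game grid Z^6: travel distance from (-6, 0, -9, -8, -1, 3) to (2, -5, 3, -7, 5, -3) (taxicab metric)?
38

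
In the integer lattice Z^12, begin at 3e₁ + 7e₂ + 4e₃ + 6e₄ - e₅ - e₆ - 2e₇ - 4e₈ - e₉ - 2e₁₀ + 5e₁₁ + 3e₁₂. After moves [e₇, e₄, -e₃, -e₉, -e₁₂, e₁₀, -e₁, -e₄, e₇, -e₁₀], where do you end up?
(2, 7, 3, 6, -1, -1, 0, -4, -2, -2, 5, 2)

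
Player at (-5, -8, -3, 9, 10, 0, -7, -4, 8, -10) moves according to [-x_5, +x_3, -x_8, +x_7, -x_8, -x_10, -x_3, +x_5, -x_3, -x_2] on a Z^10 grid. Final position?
(-5, -9, -4, 9, 10, 0, -6, -6, 8, -11)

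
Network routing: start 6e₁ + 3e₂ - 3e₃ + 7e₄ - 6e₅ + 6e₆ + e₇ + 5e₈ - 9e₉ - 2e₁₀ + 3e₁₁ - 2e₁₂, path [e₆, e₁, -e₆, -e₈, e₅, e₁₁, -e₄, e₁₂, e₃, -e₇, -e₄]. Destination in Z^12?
(7, 3, -2, 5, -5, 6, 0, 4, -9, -2, 4, -1)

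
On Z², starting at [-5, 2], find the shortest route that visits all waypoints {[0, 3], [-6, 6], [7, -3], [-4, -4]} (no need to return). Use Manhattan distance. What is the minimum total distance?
37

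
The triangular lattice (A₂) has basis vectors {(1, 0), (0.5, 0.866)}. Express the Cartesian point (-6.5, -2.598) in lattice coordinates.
-5b₁ - 3b₂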